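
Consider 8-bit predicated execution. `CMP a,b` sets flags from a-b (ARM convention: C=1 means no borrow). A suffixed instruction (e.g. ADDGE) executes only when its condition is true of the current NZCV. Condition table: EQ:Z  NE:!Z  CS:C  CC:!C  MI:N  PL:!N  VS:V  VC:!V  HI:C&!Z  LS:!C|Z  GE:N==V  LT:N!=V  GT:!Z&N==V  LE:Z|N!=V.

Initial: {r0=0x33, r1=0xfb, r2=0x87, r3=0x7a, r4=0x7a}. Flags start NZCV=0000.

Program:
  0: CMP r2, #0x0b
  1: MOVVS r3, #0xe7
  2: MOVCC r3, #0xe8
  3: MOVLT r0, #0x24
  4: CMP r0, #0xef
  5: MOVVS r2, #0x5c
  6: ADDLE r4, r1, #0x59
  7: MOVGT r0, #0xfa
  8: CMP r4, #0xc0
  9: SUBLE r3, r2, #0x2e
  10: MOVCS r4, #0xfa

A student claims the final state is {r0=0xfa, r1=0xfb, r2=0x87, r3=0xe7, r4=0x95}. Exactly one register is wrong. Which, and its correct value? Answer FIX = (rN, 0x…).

[0] flags=0011 → (cmp)
[1] flags=0011 VS?T → r3=0xe7
[2] flags=0011 CC?F → skip
[3] flags=0011 LT?T → r0=0x24
[4] flags=0000 → (cmp)
[5] flags=0000 VS?F → skip
[6] flags=0000 LE?F → skip
[7] flags=0000 GT?T → r0=0xfa
[8] flags=1001 → (cmp)
[9] flags=1001 LE?F → skip
[10] flags=1001 CS?F → skip

FIX = (r4, 0x7a)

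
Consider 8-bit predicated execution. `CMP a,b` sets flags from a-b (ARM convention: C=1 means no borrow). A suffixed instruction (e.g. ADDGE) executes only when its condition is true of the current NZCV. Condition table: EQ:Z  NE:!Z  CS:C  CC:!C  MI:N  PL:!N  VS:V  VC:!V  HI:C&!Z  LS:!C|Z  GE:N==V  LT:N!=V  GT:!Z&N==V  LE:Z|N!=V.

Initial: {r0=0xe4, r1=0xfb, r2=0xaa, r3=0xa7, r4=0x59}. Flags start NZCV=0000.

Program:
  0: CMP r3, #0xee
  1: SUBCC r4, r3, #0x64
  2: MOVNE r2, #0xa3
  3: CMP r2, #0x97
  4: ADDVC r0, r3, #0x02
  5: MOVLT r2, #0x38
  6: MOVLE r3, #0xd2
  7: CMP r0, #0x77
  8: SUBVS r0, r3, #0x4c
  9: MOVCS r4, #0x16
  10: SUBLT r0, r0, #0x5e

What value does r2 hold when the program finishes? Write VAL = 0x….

VAL = 0xa3

[0] flags=1000 → (cmp)
[1] flags=1000 CC?T → r4=0x43
[2] flags=1000 NE?T → r2=0xa3
[3] flags=0010 → (cmp)
[4] flags=0010 VC?T → r0=0xa9
[5] flags=0010 LT?F → skip
[6] flags=0010 LE?F → skip
[7] flags=0011 → (cmp)
[8] flags=0011 VS?T → r0=0x5b
[9] flags=0011 CS?T → r4=0x16
[10] flags=0011 LT?T → r0=0xfd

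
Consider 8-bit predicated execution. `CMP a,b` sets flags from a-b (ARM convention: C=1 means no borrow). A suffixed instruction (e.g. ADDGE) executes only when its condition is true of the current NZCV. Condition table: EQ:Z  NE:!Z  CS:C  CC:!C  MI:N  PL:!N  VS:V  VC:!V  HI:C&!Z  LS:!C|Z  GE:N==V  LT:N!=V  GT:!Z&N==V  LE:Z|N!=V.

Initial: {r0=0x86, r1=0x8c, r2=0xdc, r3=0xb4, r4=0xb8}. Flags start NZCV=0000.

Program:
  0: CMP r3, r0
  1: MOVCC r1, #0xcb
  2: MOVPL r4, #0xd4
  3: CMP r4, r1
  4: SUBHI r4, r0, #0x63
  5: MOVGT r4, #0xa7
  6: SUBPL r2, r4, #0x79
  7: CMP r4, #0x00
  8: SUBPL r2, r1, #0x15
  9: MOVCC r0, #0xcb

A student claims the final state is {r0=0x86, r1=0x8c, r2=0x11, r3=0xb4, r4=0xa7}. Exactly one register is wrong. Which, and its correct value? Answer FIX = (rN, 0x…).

0: ✓ CMP  NZCV=0010
1: · MOVCC
2: ✓ MOVPL  r4←0xd4
3: ✓ CMP  NZCV=0010
4: ✓ SUBHI  r4←0x23
5: ✓ MOVGT  r4←0xa7
6: ✓ SUBPL  r2←0x2e
7: ✓ CMP  NZCV=1010
8: · SUBPL
9: · MOVCC

FIX = (r2, 0x2e)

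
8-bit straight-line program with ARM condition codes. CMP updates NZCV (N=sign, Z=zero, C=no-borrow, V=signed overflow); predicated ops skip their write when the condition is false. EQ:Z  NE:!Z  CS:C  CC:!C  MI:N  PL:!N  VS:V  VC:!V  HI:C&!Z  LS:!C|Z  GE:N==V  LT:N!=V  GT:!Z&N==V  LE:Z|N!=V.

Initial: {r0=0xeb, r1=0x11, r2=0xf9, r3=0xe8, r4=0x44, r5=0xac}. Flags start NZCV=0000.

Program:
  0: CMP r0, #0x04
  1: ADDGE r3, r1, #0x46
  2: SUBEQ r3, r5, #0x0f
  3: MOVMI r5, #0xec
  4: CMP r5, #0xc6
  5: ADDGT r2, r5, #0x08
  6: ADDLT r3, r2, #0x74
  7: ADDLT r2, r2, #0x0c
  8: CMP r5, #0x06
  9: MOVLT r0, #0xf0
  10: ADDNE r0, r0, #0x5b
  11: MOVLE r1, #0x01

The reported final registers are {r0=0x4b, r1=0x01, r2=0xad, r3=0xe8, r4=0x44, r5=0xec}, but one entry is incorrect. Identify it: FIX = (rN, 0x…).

[0] flags=1010 → (cmp)
[1] flags=1010 GE?F → skip
[2] flags=1010 EQ?F → skip
[3] flags=1010 MI?T → r5=0xec
[4] flags=0010 → (cmp)
[5] flags=0010 GT?T → r2=0xf4
[6] flags=0010 LT?F → skip
[7] flags=0010 LT?F → skip
[8] flags=1010 → (cmp)
[9] flags=1010 LT?T → r0=0xf0
[10] flags=1010 NE?T → r0=0x4b
[11] flags=1010 LE?T → r1=0x01

FIX = (r2, 0xf4)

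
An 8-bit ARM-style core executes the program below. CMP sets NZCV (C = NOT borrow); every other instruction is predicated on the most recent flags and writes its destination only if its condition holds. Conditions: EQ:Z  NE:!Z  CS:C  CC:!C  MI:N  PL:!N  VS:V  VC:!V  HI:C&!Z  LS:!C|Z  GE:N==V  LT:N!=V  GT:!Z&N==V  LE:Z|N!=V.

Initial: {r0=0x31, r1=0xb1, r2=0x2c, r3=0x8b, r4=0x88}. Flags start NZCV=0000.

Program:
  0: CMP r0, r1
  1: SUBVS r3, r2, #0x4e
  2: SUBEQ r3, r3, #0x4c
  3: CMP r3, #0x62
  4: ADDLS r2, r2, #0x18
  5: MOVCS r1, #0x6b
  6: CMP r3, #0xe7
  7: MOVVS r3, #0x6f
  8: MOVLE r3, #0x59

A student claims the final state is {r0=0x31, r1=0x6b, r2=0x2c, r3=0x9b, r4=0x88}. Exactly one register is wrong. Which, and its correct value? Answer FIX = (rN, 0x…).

0: ✓ CMP  NZCV=1001
1: ✓ SUBVS  r3←0xde
2: · SUBEQ
3: ✓ CMP  NZCV=0011
4: · ADDLS
5: ✓ MOVCS  r1←0x6b
6: ✓ CMP  NZCV=1000
7: · MOVVS
8: ✓ MOVLE  r3←0x59

FIX = (r3, 0x59)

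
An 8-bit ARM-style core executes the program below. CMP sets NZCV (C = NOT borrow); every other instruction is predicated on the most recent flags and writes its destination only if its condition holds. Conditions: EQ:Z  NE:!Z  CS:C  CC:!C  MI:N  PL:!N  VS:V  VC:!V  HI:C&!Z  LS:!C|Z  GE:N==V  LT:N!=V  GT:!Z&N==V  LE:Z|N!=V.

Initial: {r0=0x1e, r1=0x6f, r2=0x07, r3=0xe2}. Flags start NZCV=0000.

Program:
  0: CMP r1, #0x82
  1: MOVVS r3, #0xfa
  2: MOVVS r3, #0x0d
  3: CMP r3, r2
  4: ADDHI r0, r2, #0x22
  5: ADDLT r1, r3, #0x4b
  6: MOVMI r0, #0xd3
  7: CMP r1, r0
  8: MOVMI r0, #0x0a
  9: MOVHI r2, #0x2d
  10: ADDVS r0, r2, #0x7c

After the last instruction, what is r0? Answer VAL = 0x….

VAL = 0x29

0: ✓ CMP  NZCV=1001
1: ✓ MOVVS  r3←0xfa
2: ✓ MOVVS  r3←0x0d
3: ✓ CMP  NZCV=0010
4: ✓ ADDHI  r0←0x29
5: · ADDLT
6: · MOVMI
7: ✓ CMP  NZCV=0010
8: · MOVMI
9: ✓ MOVHI  r2←0x2d
10: · ADDVS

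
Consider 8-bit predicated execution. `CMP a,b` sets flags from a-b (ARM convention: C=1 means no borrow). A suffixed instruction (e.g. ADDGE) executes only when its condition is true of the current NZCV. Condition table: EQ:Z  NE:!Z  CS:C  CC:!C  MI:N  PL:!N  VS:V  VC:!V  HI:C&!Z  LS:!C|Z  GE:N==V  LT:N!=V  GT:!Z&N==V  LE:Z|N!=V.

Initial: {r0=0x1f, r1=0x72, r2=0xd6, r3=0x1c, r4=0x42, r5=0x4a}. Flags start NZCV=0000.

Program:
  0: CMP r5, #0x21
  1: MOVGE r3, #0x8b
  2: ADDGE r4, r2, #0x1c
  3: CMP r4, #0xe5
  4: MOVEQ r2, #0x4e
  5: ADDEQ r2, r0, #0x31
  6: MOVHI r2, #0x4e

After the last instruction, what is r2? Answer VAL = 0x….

[0] flags=0010 → (cmp)
[1] flags=0010 GE?T → r3=0x8b
[2] flags=0010 GE?T → r4=0xf2
[3] flags=0010 → (cmp)
[4] flags=0010 EQ?F → skip
[5] flags=0010 EQ?F → skip
[6] flags=0010 HI?T → r2=0x4e

VAL = 0x4e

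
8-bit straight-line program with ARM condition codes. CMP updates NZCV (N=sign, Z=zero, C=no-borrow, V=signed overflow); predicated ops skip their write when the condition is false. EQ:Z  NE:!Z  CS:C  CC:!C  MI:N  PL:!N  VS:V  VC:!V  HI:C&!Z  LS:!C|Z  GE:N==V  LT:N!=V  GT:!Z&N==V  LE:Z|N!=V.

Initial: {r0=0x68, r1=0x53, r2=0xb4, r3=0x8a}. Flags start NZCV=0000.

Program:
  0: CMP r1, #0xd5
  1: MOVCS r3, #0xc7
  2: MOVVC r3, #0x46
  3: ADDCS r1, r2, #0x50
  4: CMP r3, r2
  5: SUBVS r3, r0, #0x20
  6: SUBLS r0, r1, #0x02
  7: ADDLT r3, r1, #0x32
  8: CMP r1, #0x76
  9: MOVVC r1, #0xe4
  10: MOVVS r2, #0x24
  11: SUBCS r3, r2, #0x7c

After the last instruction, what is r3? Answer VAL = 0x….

VAL = 0x48

0: ✓ CMP  NZCV=0000
1: · MOVCS
2: ✓ MOVVC  r3←0x46
3: · ADDCS
4: ✓ CMP  NZCV=1001
5: ✓ SUBVS  r3←0x48
6: ✓ SUBLS  r0←0x51
7: · ADDLT
8: ✓ CMP  NZCV=1000
9: ✓ MOVVC  r1←0xe4
10: · MOVVS
11: · SUBCS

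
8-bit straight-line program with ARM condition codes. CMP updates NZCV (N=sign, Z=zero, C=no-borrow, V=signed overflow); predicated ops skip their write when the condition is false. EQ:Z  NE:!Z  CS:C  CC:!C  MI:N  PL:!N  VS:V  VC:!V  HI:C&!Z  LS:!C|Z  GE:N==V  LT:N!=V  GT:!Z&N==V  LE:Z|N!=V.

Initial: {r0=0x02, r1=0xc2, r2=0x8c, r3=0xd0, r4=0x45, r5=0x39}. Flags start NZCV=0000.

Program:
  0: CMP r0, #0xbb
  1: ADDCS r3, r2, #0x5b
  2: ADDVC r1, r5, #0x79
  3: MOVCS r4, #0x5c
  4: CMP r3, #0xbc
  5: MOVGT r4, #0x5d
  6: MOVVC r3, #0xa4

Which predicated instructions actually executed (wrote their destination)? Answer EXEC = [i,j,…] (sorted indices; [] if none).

0: ✓ CMP  NZCV=0000
1: · ADDCS
2: ✓ ADDVC  r1←0xb2
3: · MOVCS
4: ✓ CMP  NZCV=0010
5: ✓ MOVGT  r4←0x5d
6: ✓ MOVVC  r3←0xa4

EXEC = [2,5,6]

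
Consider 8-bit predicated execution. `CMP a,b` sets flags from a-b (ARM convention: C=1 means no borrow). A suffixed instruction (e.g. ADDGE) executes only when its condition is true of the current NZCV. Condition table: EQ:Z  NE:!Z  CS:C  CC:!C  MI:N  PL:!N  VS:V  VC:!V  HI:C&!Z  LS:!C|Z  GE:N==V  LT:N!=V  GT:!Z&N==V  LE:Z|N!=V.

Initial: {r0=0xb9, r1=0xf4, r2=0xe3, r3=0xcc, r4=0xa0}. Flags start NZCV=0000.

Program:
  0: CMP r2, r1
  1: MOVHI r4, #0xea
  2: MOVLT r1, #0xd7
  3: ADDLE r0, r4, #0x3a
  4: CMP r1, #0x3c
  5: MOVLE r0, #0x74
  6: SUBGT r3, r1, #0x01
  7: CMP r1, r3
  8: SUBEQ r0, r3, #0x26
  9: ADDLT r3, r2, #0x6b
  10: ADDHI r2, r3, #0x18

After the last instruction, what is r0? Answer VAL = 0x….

[0] flags=1000 → (cmp)
[1] flags=1000 HI?F → skip
[2] flags=1000 LT?T → r1=0xd7
[3] flags=1000 LE?T → r0=0xda
[4] flags=1010 → (cmp)
[5] flags=1010 LE?T → r0=0x74
[6] flags=1010 GT?F → skip
[7] flags=0010 → (cmp)
[8] flags=0010 EQ?F → skip
[9] flags=0010 LT?F → skip
[10] flags=0010 HI?T → r2=0xe4

VAL = 0x74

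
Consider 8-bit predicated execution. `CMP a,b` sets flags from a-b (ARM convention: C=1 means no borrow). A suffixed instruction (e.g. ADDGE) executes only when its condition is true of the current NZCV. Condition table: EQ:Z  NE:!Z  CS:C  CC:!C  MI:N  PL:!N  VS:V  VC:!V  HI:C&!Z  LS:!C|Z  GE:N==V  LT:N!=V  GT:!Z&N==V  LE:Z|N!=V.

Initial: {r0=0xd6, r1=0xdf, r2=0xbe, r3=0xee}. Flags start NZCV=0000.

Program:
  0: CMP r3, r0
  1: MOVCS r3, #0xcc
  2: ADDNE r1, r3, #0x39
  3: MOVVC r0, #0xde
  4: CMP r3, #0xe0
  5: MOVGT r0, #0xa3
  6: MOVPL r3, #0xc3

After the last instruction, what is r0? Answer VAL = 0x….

VAL = 0xde

[0] flags=0010 → (cmp)
[1] flags=0010 CS?T → r3=0xcc
[2] flags=0010 NE?T → r1=0x05
[3] flags=0010 VC?T → r0=0xde
[4] flags=1000 → (cmp)
[5] flags=1000 GT?F → skip
[6] flags=1000 PL?F → skip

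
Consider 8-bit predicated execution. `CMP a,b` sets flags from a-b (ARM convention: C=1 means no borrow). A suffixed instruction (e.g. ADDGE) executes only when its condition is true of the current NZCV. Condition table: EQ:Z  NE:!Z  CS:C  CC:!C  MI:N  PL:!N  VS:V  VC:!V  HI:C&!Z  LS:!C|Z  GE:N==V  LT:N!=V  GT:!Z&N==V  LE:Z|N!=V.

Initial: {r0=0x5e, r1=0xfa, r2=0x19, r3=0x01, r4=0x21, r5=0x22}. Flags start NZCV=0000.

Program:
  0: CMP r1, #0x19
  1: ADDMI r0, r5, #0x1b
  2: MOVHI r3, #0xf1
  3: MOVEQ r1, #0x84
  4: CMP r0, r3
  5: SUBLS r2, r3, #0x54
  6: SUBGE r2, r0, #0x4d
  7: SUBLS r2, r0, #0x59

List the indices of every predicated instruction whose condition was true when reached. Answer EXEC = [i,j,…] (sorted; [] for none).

[0] flags=1010 → (cmp)
[1] flags=1010 MI?T → r0=0x3d
[2] flags=1010 HI?T → r3=0xf1
[3] flags=1010 EQ?F → skip
[4] flags=0000 → (cmp)
[5] flags=0000 LS?T → r2=0x9d
[6] flags=0000 GE?T → r2=0xf0
[7] flags=0000 LS?T → r2=0xe4

EXEC = [1,2,5,6,7]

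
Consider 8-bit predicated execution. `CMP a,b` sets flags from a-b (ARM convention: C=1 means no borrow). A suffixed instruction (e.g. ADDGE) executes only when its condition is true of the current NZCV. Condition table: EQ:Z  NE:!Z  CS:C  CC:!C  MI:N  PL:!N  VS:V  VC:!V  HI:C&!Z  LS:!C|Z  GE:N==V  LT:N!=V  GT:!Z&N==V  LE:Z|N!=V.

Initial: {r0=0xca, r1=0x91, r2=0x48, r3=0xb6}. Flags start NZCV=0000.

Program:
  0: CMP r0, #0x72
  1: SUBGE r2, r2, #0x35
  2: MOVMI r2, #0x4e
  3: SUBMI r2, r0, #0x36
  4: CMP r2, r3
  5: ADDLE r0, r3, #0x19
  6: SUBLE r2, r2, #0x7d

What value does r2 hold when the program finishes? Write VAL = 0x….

VAL = 0x48

0: ✓ CMP  NZCV=0011
1: · SUBGE
2: · MOVMI
3: · SUBMI
4: ✓ CMP  NZCV=1001
5: · ADDLE
6: · SUBLE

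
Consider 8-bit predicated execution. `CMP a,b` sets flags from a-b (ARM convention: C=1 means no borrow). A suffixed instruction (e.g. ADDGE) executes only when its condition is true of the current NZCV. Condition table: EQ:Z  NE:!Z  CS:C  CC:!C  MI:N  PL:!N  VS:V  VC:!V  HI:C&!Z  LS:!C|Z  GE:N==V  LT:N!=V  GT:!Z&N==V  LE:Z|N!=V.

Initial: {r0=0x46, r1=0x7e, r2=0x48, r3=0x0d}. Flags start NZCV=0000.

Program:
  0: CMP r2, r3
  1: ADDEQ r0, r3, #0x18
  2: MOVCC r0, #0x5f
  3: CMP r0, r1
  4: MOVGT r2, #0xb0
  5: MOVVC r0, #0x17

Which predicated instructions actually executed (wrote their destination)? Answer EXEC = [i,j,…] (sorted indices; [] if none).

[0] flags=0010 → (cmp)
[1] flags=0010 EQ?F → skip
[2] flags=0010 CC?F → skip
[3] flags=1000 → (cmp)
[4] flags=1000 GT?F → skip
[5] flags=1000 VC?T → r0=0x17

EXEC = [5]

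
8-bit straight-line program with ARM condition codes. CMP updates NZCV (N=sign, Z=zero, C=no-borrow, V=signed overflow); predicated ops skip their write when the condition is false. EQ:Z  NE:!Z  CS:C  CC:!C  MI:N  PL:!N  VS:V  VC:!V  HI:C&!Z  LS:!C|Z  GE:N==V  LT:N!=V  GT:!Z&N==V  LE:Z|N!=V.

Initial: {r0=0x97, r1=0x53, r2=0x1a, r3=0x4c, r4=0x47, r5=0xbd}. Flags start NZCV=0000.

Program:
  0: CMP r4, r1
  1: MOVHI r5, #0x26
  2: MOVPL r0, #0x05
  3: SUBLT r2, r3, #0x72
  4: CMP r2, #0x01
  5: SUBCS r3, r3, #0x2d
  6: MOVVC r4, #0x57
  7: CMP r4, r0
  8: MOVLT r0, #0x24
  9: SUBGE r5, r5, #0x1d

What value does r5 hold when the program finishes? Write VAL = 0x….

[0] flags=1000 → (cmp)
[1] flags=1000 HI?F → skip
[2] flags=1000 PL?F → skip
[3] flags=1000 LT?T → r2=0xda
[4] flags=1010 → (cmp)
[5] flags=1010 CS?T → r3=0x1f
[6] flags=1010 VC?T → r4=0x57
[7] flags=1001 → (cmp)
[8] flags=1001 LT?F → skip
[9] flags=1001 GE?T → r5=0xa0

VAL = 0xa0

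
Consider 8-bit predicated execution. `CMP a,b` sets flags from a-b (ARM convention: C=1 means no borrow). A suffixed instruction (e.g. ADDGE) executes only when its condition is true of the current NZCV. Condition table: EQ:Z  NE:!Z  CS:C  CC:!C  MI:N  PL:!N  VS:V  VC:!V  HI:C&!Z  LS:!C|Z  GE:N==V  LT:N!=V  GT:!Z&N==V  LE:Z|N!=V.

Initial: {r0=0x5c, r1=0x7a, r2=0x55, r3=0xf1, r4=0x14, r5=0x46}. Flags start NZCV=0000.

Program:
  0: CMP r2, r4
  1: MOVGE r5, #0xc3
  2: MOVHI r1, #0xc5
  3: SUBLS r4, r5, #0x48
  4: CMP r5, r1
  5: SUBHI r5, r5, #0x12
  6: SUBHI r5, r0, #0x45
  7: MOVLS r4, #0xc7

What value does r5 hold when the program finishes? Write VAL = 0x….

0: ✓ CMP  NZCV=0010
1: ✓ MOVGE  r5←0xc3
2: ✓ MOVHI  r1←0xc5
3: · SUBLS
4: ✓ CMP  NZCV=1000
5: · SUBHI
6: · SUBHI
7: ✓ MOVLS  r4←0xc7

VAL = 0xc3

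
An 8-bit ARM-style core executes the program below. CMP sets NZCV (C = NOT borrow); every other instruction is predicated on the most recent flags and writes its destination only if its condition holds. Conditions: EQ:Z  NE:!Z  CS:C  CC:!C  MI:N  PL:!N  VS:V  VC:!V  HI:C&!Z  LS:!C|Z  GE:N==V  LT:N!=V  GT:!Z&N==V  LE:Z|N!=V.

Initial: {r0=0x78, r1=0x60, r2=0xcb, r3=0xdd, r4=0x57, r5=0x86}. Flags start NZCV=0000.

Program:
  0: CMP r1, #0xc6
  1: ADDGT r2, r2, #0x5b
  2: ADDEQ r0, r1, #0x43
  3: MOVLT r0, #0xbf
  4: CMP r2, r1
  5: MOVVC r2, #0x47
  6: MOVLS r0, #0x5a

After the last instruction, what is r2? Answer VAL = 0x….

[0] flags=1001 → (cmp)
[1] flags=1001 GT?T → r2=0x26
[2] flags=1001 EQ?F → skip
[3] flags=1001 LT?F → skip
[4] flags=1000 → (cmp)
[5] flags=1000 VC?T → r2=0x47
[6] flags=1000 LS?T → r0=0x5a

VAL = 0x47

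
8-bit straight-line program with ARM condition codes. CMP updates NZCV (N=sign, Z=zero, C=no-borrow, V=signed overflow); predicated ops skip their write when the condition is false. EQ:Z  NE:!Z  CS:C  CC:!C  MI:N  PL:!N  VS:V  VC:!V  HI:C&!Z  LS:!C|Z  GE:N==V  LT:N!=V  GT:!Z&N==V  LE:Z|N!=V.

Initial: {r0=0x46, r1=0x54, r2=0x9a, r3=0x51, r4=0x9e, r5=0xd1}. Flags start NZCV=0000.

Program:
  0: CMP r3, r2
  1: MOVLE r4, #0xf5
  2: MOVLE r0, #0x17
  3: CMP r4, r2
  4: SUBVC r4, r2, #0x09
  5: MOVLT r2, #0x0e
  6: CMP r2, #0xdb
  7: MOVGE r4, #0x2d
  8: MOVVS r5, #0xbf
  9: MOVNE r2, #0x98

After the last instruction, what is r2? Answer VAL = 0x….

[0] flags=1001 → (cmp)
[1] flags=1001 LE?F → skip
[2] flags=1001 LE?F → skip
[3] flags=0010 → (cmp)
[4] flags=0010 VC?T → r4=0x91
[5] flags=0010 LT?F → skip
[6] flags=1000 → (cmp)
[7] flags=1000 GE?F → skip
[8] flags=1000 VS?F → skip
[9] flags=1000 NE?T → r2=0x98

VAL = 0x98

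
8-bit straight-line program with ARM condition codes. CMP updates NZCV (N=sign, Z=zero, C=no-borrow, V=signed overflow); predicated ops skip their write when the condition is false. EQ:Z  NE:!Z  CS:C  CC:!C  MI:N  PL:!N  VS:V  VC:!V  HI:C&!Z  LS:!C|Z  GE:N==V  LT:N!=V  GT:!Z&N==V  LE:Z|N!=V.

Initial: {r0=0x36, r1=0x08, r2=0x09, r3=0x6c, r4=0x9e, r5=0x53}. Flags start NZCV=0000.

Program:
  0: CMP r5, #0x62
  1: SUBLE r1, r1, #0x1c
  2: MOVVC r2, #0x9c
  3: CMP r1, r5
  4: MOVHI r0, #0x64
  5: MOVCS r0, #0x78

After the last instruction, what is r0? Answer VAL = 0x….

0: ✓ CMP  NZCV=1000
1: ✓ SUBLE  r1←0xec
2: ✓ MOVVC  r2←0x9c
3: ✓ CMP  NZCV=1010
4: ✓ MOVHI  r0←0x64
5: ✓ MOVCS  r0←0x78

VAL = 0x78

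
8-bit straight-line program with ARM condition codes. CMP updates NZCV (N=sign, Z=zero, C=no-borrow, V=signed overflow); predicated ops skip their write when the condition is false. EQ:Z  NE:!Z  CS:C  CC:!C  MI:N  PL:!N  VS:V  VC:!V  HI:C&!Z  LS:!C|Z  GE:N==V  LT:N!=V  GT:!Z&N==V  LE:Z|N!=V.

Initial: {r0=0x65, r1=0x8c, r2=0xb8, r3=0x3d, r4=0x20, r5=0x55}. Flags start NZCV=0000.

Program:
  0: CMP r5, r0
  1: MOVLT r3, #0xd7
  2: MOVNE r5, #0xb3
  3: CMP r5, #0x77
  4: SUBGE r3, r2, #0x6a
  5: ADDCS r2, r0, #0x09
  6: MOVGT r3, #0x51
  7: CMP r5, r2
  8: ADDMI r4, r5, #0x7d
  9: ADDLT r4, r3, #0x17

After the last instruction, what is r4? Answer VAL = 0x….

VAL = 0xee

0: ✓ CMP  NZCV=1000
1: ✓ MOVLT  r3←0xd7
2: ✓ MOVNE  r5←0xb3
3: ✓ CMP  NZCV=0011
4: · SUBGE
5: ✓ ADDCS  r2←0x6e
6: · MOVGT
7: ✓ CMP  NZCV=0011
8: · ADDMI
9: ✓ ADDLT  r4←0xee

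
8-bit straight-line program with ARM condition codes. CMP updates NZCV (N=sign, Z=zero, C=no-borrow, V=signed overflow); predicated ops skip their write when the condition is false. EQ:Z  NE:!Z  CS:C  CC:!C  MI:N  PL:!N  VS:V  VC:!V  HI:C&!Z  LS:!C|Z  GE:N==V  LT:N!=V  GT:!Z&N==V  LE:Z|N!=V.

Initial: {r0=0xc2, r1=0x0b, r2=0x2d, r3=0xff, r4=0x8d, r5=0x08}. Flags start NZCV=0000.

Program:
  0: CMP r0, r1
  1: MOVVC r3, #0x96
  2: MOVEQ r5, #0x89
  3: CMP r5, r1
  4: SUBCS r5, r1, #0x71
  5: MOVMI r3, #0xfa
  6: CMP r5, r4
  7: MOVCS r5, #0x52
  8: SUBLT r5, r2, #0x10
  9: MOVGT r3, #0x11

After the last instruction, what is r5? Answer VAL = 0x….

[0] flags=1010 → (cmp)
[1] flags=1010 VC?T → r3=0x96
[2] flags=1010 EQ?F → skip
[3] flags=1000 → (cmp)
[4] flags=1000 CS?F → skip
[5] flags=1000 MI?T → r3=0xfa
[6] flags=0000 → (cmp)
[7] flags=0000 CS?F → skip
[8] flags=0000 LT?F → skip
[9] flags=0000 GT?T → r3=0x11

VAL = 0x08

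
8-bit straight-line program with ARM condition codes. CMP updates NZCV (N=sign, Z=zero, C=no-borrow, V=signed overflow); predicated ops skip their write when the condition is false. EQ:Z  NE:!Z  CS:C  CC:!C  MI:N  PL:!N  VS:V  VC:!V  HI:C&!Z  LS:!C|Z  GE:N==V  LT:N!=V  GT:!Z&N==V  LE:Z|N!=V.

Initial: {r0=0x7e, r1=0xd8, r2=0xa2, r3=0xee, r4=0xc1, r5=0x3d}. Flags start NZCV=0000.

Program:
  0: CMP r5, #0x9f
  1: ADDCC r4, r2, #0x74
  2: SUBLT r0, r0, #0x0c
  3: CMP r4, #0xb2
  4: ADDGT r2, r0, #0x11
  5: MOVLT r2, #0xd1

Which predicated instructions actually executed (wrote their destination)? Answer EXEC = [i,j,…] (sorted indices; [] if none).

EXEC = [1,4]

[0] flags=1001 → (cmp)
[1] flags=1001 CC?T → r4=0x16
[2] flags=1001 LT?F → skip
[3] flags=0000 → (cmp)
[4] flags=0000 GT?T → r2=0x8f
[5] flags=0000 LT?F → skip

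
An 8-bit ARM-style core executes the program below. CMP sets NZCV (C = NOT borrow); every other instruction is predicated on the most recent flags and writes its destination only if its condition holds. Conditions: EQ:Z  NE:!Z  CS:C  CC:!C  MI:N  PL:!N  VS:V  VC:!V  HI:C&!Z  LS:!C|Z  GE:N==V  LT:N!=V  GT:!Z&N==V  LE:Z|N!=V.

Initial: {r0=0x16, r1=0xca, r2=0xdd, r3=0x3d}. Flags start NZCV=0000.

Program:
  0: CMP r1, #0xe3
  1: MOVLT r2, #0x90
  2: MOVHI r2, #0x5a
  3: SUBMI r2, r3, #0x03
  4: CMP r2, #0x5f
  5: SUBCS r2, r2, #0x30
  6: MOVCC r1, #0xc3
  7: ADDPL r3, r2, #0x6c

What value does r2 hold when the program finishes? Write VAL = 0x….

VAL = 0x3a

0: ✓ CMP  NZCV=1000
1: ✓ MOVLT  r2←0x90
2: · MOVHI
3: ✓ SUBMI  r2←0x3a
4: ✓ CMP  NZCV=1000
5: · SUBCS
6: ✓ MOVCC  r1←0xc3
7: · ADDPL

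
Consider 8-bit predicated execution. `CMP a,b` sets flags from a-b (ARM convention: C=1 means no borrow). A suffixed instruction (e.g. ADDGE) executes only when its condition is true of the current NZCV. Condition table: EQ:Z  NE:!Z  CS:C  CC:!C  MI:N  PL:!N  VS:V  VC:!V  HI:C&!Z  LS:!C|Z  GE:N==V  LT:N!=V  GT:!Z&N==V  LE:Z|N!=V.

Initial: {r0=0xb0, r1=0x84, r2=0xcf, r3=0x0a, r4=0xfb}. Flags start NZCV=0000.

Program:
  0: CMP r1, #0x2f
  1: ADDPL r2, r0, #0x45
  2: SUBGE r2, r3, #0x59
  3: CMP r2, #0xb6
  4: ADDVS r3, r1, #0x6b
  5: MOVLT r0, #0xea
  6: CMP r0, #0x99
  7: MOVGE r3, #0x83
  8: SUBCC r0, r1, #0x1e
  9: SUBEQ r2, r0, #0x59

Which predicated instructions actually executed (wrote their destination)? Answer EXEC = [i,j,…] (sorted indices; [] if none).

EXEC = [1,7]

0: ✓ CMP  NZCV=0011
1: ✓ ADDPL  r2←0xf5
2: · SUBGE
3: ✓ CMP  NZCV=0010
4: · ADDVS
5: · MOVLT
6: ✓ CMP  NZCV=0010
7: ✓ MOVGE  r3←0x83
8: · SUBCC
9: · SUBEQ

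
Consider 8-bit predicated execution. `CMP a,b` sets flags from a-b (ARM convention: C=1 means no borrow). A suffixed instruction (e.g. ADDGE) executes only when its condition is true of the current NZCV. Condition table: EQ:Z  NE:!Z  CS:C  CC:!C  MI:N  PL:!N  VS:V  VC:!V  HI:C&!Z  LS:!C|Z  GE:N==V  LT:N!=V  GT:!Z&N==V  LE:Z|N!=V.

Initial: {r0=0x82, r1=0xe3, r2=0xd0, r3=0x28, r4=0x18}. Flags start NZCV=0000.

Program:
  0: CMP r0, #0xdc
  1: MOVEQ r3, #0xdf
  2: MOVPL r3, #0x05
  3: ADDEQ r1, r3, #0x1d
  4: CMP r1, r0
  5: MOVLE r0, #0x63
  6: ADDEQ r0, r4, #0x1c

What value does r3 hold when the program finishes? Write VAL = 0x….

VAL = 0x28

[0] flags=1000 → (cmp)
[1] flags=1000 EQ?F → skip
[2] flags=1000 PL?F → skip
[3] flags=1000 EQ?F → skip
[4] flags=0010 → (cmp)
[5] flags=0010 LE?F → skip
[6] flags=0010 EQ?F → skip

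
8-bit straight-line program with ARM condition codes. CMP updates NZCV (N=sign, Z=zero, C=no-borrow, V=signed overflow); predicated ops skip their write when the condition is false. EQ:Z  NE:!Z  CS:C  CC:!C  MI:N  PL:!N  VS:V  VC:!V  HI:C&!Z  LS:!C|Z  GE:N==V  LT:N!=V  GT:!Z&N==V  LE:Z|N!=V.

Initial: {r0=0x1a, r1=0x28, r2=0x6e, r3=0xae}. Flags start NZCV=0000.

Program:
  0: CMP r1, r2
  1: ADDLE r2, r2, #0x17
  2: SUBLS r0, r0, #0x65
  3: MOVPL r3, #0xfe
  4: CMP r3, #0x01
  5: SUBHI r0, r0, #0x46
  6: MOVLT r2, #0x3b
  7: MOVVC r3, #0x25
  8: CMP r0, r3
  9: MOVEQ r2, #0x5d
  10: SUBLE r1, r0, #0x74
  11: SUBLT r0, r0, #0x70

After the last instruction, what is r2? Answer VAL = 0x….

[0] flags=1000 → (cmp)
[1] flags=1000 LE?T → r2=0x85
[2] flags=1000 LS?T → r0=0xb5
[3] flags=1000 PL?F → skip
[4] flags=1010 → (cmp)
[5] flags=1010 HI?T → r0=0x6f
[6] flags=1010 LT?T → r2=0x3b
[7] flags=1010 VC?T → r3=0x25
[8] flags=0010 → (cmp)
[9] flags=0010 EQ?F → skip
[10] flags=0010 LE?F → skip
[11] flags=0010 LT?F → skip

VAL = 0x3b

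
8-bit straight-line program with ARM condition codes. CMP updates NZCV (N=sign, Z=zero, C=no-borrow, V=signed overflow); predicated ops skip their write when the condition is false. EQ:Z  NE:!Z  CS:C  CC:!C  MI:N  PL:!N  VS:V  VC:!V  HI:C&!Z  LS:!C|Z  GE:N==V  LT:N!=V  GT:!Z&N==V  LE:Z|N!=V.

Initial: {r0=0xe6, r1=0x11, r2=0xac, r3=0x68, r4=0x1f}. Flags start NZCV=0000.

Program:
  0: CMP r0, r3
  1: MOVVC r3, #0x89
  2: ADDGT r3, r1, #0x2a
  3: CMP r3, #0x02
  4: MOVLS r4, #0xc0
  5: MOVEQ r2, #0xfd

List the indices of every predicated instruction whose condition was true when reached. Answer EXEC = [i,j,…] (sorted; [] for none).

[0] flags=0011 → (cmp)
[1] flags=0011 VC?F → skip
[2] flags=0011 GT?F → skip
[3] flags=0010 → (cmp)
[4] flags=0010 LS?F → skip
[5] flags=0010 EQ?F → skip

EXEC = []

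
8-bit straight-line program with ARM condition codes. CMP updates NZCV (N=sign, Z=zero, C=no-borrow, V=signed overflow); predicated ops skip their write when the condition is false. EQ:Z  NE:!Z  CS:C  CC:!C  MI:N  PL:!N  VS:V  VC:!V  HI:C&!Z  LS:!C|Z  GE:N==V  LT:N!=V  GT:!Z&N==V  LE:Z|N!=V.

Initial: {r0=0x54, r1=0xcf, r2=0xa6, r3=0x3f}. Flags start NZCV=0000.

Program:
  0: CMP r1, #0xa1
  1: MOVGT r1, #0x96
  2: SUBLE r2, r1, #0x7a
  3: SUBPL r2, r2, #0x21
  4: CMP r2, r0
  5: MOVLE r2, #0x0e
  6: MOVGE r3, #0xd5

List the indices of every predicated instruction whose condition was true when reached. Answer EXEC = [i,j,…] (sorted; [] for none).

EXEC = [1,3,5]

0: ✓ CMP  NZCV=0010
1: ✓ MOVGT  r1←0x96
2: · SUBLE
3: ✓ SUBPL  r2←0x85
4: ✓ CMP  NZCV=0011
5: ✓ MOVLE  r2←0x0e
6: · MOVGE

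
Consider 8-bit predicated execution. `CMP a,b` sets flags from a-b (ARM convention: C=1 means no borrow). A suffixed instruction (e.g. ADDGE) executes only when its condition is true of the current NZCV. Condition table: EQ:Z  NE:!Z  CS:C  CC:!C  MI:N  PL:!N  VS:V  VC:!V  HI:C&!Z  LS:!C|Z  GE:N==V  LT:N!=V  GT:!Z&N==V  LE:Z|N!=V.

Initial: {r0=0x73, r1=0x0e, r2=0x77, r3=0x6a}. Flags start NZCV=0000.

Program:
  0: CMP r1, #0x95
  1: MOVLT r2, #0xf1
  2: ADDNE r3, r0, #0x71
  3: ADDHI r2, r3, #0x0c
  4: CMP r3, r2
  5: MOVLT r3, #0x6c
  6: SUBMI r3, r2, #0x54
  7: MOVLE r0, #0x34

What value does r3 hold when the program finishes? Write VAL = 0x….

VAL = 0x6c

[0] flags=0000 → (cmp)
[1] flags=0000 LT?F → skip
[2] flags=0000 NE?T → r3=0xe4
[3] flags=0000 HI?F → skip
[4] flags=0011 → (cmp)
[5] flags=0011 LT?T → r3=0x6c
[6] flags=0011 MI?F → skip
[7] flags=0011 LE?T → r0=0x34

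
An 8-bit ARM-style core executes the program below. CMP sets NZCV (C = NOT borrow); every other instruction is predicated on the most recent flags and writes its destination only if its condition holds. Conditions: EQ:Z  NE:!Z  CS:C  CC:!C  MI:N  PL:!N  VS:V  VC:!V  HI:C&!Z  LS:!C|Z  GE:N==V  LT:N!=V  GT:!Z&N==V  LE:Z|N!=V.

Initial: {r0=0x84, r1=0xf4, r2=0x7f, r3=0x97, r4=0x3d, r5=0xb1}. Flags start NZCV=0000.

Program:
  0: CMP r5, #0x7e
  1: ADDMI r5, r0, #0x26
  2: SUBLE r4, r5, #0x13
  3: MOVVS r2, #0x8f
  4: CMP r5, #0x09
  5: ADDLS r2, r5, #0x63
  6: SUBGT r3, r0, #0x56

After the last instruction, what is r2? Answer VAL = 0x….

0: ✓ CMP  NZCV=0011
1: · ADDMI
2: ✓ SUBLE  r4←0x9e
3: ✓ MOVVS  r2←0x8f
4: ✓ CMP  NZCV=1010
5: · ADDLS
6: · SUBGT

VAL = 0x8f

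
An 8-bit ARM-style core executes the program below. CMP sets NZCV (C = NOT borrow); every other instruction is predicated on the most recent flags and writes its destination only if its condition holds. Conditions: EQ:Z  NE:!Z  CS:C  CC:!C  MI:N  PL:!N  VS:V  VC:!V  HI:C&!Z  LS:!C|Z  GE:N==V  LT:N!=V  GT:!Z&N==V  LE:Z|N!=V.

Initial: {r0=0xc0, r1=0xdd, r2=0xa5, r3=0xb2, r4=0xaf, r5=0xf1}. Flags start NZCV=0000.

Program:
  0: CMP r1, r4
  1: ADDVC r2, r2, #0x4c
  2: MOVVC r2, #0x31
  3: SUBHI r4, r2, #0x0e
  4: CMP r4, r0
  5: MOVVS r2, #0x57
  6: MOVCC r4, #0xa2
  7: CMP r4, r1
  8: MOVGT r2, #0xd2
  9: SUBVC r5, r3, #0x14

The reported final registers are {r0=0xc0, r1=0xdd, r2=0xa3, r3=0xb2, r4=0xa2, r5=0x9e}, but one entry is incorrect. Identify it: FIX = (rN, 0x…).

0: ✓ CMP  NZCV=0010
1: ✓ ADDVC  r2←0xf1
2: ✓ MOVVC  r2←0x31
3: ✓ SUBHI  r4←0x23
4: ✓ CMP  NZCV=0000
5: · MOVVS
6: ✓ MOVCC  r4←0xa2
7: ✓ CMP  NZCV=1000
8: · MOVGT
9: ✓ SUBVC  r5←0x9e

FIX = (r2, 0x31)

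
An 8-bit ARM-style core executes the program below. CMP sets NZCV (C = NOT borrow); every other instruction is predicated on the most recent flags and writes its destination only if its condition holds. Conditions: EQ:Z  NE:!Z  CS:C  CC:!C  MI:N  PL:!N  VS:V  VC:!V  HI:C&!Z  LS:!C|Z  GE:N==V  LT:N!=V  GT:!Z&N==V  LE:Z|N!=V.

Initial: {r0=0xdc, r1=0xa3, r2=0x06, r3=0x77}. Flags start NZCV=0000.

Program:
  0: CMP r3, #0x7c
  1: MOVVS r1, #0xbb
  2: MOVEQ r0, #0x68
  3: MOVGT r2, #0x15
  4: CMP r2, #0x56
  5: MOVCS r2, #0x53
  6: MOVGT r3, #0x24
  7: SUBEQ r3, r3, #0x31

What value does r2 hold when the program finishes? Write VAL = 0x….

[0] flags=1000 → (cmp)
[1] flags=1000 VS?F → skip
[2] flags=1000 EQ?F → skip
[3] flags=1000 GT?F → skip
[4] flags=1000 → (cmp)
[5] flags=1000 CS?F → skip
[6] flags=1000 GT?F → skip
[7] flags=1000 EQ?F → skip

VAL = 0x06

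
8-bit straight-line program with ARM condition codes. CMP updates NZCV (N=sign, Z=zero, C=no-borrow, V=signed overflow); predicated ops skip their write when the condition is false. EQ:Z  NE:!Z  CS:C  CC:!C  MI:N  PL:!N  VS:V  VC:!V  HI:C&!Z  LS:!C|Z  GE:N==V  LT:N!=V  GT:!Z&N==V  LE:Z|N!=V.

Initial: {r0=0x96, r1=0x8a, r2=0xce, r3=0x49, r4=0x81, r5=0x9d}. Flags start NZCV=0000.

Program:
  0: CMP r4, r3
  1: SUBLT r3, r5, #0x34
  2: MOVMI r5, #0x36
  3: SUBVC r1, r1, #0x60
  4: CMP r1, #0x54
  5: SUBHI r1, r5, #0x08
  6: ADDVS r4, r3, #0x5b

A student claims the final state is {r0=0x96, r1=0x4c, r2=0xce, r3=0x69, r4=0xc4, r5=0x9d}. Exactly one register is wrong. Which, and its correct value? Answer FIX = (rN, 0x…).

[0] flags=0011 → (cmp)
[1] flags=0011 LT?T → r3=0x69
[2] flags=0011 MI?F → skip
[3] flags=0011 VC?F → skip
[4] flags=0011 → (cmp)
[5] flags=0011 HI?T → r1=0x95
[6] flags=0011 VS?T → r4=0xc4

FIX = (r1, 0x95)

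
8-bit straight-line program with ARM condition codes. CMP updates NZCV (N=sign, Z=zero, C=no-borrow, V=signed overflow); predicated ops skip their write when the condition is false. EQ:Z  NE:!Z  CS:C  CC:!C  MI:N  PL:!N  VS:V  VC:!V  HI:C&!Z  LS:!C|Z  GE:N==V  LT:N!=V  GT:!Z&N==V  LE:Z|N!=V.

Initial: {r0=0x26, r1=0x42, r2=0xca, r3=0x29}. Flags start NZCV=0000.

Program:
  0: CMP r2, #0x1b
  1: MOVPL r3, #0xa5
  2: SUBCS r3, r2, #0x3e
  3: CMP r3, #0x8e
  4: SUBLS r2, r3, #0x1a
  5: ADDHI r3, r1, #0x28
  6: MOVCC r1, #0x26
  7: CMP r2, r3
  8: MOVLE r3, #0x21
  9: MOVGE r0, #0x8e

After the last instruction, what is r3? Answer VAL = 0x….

VAL = 0x8c

0: ✓ CMP  NZCV=1010
1: · MOVPL
2: ✓ SUBCS  r3←0x8c
3: ✓ CMP  NZCV=1000
4: ✓ SUBLS  r2←0x72
5: · ADDHI
6: ✓ MOVCC  r1←0x26
7: ✓ CMP  NZCV=1001
8: · MOVLE
9: ✓ MOVGE  r0←0x8e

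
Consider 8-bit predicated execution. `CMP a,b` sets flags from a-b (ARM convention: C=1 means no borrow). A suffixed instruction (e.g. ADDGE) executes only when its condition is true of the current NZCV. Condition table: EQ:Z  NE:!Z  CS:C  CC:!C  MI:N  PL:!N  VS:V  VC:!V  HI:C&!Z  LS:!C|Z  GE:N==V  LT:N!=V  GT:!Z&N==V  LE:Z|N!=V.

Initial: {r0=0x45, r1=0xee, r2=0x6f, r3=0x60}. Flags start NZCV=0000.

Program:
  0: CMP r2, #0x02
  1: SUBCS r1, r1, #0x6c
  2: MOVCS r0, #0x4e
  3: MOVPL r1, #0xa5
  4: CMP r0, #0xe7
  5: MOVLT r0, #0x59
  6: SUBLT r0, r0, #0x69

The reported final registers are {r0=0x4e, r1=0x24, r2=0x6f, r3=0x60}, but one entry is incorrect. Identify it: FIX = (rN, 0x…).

FIX = (r1, 0xa5)

[0] flags=0010 → (cmp)
[1] flags=0010 CS?T → r1=0x82
[2] flags=0010 CS?T → r0=0x4e
[3] flags=0010 PL?T → r1=0xa5
[4] flags=0000 → (cmp)
[5] flags=0000 LT?F → skip
[6] flags=0000 LT?F → skip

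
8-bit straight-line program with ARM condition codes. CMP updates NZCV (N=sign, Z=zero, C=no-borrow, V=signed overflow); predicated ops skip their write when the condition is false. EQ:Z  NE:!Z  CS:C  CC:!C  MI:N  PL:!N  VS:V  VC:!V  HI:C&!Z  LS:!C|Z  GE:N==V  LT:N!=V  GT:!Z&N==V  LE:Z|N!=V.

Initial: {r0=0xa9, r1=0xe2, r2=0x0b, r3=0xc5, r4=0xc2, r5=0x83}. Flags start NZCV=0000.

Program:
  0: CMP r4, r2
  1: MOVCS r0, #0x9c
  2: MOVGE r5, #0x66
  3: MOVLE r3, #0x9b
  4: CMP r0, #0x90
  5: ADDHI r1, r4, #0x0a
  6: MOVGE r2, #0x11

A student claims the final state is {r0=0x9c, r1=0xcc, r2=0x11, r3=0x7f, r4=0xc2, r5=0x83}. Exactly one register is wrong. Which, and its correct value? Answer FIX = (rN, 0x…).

0: ✓ CMP  NZCV=1010
1: ✓ MOVCS  r0←0x9c
2: · MOVGE
3: ✓ MOVLE  r3←0x9b
4: ✓ CMP  NZCV=0010
5: ✓ ADDHI  r1←0xcc
6: ✓ MOVGE  r2←0x11

FIX = (r3, 0x9b)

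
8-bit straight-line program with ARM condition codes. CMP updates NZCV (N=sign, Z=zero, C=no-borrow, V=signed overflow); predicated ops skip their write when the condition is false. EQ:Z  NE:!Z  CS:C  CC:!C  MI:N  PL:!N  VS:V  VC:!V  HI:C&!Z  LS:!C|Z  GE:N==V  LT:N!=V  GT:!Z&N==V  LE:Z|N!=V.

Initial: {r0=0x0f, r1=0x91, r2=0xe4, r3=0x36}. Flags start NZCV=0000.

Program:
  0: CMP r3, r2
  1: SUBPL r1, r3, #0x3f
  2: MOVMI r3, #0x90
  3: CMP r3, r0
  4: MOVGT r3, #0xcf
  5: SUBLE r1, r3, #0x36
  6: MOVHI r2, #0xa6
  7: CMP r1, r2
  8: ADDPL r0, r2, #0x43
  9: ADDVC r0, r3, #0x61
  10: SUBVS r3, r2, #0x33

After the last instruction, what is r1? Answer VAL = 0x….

VAL = 0xf7

[0] flags=0000 → (cmp)
[1] flags=0000 PL?T → r1=0xf7
[2] flags=0000 MI?F → skip
[3] flags=0010 → (cmp)
[4] flags=0010 GT?T → r3=0xcf
[5] flags=0010 LE?F → skip
[6] flags=0010 HI?T → r2=0xa6
[7] flags=0010 → (cmp)
[8] flags=0010 PL?T → r0=0xe9
[9] flags=0010 VC?T → r0=0x30
[10] flags=0010 VS?F → skip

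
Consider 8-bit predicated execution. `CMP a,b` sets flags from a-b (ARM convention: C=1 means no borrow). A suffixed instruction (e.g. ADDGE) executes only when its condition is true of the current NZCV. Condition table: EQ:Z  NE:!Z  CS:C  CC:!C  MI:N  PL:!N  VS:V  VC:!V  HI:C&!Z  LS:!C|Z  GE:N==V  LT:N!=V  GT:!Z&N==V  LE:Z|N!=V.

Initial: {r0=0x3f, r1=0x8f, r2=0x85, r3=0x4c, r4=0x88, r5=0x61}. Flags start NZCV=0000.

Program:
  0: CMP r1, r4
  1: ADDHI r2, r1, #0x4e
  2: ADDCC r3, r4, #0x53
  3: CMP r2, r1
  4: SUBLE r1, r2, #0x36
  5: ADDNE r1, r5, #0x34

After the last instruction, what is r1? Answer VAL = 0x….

[0] flags=0010 → (cmp)
[1] flags=0010 HI?T → r2=0xdd
[2] flags=0010 CC?F → skip
[3] flags=0010 → (cmp)
[4] flags=0010 LE?F → skip
[5] flags=0010 NE?T → r1=0x95

VAL = 0x95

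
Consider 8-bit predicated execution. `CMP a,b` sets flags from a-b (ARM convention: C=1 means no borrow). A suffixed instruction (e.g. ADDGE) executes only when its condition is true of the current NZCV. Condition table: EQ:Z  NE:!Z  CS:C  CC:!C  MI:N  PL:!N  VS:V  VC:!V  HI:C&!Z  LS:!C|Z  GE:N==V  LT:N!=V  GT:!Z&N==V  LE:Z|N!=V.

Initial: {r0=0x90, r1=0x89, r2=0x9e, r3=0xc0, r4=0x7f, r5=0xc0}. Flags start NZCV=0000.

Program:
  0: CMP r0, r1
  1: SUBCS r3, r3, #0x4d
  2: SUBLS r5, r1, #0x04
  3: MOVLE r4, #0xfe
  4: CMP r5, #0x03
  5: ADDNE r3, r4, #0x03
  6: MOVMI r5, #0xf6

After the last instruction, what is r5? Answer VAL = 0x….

[0] flags=0010 → (cmp)
[1] flags=0010 CS?T → r3=0x73
[2] flags=0010 LS?F → skip
[3] flags=0010 LE?F → skip
[4] flags=1010 → (cmp)
[5] flags=1010 NE?T → r3=0x82
[6] flags=1010 MI?T → r5=0xf6

VAL = 0xf6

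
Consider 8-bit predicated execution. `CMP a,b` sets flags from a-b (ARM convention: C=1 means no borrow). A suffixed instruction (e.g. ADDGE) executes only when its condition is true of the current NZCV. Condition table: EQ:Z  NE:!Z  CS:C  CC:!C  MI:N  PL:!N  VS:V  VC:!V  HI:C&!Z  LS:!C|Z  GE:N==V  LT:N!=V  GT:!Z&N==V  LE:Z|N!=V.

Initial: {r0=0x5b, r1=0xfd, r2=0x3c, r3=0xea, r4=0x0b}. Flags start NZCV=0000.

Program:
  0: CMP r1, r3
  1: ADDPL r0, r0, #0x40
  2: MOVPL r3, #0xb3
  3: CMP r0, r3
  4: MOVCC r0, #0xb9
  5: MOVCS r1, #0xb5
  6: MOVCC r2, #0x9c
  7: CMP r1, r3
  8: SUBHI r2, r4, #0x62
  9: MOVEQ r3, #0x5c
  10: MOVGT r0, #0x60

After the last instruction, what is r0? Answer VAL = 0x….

VAL = 0x60

0: ✓ CMP  NZCV=0010
1: ✓ ADDPL  r0←0x9b
2: ✓ MOVPL  r3←0xb3
3: ✓ CMP  NZCV=1000
4: ✓ MOVCC  r0←0xb9
5: · MOVCS
6: ✓ MOVCC  r2←0x9c
7: ✓ CMP  NZCV=0010
8: ✓ SUBHI  r2←0xa9
9: · MOVEQ
10: ✓ MOVGT  r0←0x60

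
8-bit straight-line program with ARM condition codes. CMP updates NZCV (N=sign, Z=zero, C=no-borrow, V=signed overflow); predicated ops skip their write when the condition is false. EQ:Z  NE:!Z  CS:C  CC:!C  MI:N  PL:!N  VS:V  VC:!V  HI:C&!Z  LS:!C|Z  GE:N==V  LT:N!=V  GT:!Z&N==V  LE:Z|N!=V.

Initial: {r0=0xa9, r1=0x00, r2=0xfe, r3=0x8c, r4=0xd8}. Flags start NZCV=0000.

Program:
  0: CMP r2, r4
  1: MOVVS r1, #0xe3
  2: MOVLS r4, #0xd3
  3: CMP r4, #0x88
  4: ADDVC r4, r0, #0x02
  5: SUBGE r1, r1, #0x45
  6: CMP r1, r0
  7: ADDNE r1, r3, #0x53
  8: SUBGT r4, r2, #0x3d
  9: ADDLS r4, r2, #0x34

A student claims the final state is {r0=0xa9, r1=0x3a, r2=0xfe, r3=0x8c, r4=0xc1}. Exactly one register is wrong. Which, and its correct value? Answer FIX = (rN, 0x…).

FIX = (r1, 0xdf)

[0] flags=0010 → (cmp)
[1] flags=0010 VS?F → skip
[2] flags=0010 LS?F → skip
[3] flags=0010 → (cmp)
[4] flags=0010 VC?T → r4=0xab
[5] flags=0010 GE?T → r1=0xbb
[6] flags=0010 → (cmp)
[7] flags=0010 NE?T → r1=0xdf
[8] flags=0010 GT?T → r4=0xc1
[9] flags=0010 LS?F → skip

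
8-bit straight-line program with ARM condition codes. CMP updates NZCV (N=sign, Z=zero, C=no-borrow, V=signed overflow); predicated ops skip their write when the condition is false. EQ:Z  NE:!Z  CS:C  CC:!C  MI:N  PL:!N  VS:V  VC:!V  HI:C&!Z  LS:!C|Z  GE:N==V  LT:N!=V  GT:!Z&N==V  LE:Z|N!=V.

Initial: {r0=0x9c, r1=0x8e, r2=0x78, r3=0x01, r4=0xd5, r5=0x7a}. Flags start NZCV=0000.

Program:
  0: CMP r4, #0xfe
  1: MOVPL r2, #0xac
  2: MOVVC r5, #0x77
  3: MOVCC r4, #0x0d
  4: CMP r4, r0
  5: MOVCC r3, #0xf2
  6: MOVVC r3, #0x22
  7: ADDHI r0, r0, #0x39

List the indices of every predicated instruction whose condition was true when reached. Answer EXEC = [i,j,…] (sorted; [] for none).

[0] flags=1000 → (cmp)
[1] flags=1000 PL?F → skip
[2] flags=1000 VC?T → r5=0x77
[3] flags=1000 CC?T → r4=0x0d
[4] flags=0000 → (cmp)
[5] flags=0000 CC?T → r3=0xf2
[6] flags=0000 VC?T → r3=0x22
[7] flags=0000 HI?F → skip

EXEC = [2,3,5,6]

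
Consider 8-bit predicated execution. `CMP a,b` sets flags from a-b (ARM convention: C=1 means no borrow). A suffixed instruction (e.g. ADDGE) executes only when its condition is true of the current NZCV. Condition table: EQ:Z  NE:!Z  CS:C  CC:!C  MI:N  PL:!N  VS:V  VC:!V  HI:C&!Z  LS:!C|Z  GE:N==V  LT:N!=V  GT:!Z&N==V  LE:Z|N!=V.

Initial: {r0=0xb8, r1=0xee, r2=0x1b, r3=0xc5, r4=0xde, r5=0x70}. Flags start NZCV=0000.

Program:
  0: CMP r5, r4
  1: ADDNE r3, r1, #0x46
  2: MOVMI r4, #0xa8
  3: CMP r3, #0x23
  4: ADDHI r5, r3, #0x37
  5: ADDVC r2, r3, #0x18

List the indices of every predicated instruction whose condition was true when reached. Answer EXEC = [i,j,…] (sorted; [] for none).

EXEC = [1,2,4,5]

[0] flags=1001 → (cmp)
[1] flags=1001 NE?T → r3=0x34
[2] flags=1001 MI?T → r4=0xa8
[3] flags=0010 → (cmp)
[4] flags=0010 HI?T → r5=0x6b
[5] flags=0010 VC?T → r2=0x4c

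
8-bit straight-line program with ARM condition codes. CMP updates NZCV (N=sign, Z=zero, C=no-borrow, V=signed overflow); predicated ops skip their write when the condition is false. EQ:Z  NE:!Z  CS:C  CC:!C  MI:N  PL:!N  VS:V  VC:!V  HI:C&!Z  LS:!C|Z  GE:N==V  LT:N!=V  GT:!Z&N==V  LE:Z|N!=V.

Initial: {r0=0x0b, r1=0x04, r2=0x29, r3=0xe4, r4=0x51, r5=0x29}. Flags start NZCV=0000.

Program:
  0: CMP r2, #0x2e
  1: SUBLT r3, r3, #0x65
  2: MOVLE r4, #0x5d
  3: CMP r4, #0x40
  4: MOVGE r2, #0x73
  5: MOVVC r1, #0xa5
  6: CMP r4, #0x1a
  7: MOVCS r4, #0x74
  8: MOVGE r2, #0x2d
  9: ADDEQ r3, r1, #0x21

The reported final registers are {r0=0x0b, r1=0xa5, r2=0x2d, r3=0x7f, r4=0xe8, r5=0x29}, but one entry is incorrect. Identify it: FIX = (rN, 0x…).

0: ✓ CMP  NZCV=1000
1: ✓ SUBLT  r3←0x7f
2: ✓ MOVLE  r4←0x5d
3: ✓ CMP  NZCV=0010
4: ✓ MOVGE  r2←0x73
5: ✓ MOVVC  r1←0xa5
6: ✓ CMP  NZCV=0010
7: ✓ MOVCS  r4←0x74
8: ✓ MOVGE  r2←0x2d
9: · ADDEQ

FIX = (r4, 0x74)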